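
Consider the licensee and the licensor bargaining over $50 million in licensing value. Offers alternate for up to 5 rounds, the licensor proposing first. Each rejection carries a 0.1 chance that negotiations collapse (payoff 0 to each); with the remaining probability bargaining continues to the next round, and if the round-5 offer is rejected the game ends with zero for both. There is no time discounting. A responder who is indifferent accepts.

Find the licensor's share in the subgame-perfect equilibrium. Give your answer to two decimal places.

41.86

By backward induction:
Round 5 (the licensor proposes): rejection yields 0 for the licensee; the licensor offers 0 and keeps 50.
Round 4 (the licensee proposes): rejecting gives the licensor an expected 0.9 × 50 = 45, so the licensee offers 45, keeping 5.
Round 3 (the licensor proposes): rejecting gives the licensee an expected 0.9 × 5 = 4.5; the licensor offers that and keeps 45.5.
Round 2 (the licensee proposes): rejecting gives the licensor an expected 0.9 × 45.5 = 40.95. The licensee offers 40.95 and keeps 50 − 40.95 = 9.05.
Round 1 (the licensor proposes): rejecting gives the licensee an expected 0.9 × 9.05 = 8.145, so the licensor offers 8.145, keeping 41.855.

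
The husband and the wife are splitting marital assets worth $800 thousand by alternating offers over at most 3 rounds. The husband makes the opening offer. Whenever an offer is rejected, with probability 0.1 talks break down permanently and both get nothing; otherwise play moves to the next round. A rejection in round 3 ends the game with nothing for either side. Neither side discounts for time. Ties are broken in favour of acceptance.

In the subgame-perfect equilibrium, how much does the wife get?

Round 3 (the husband proposes): the wife will accept anything ≥ 0, so the husband offers 0 and keeps 800.
Round 2 (the wife proposes): rejecting gives the husband an expected 0.9 × 800 = 720; the wife offers that and keeps 80.
Round 1 (the husband proposes): rejecting gives the wife an expected 0.9 × 80 = 72. The husband offers 72 and keeps 800 − 72 = 728.

72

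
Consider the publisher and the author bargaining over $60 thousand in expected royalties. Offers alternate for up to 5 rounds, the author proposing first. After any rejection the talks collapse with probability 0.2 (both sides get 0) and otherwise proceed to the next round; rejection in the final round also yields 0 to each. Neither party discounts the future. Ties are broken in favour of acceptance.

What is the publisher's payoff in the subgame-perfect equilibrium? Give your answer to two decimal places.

Round 5 (the author proposes): rejection yields 0 for the publisher; the author offers 0 and keeps 60.
Round 4 (the publisher proposes): rejecting gives the author an expected 0.8 × 60 = 48; the publisher offers that and keeps 12.
Round 3 (the author proposes): rejecting gives the publisher an expected 0.8 × 12 = 9.6; the author offers that and keeps 50.4.
Round 2 (the publisher proposes): rejecting gives the author an expected 0.8 × 50.4 = 40.32, so the publisher offers 40.32, keeping 19.68.
Round 1 (the author proposes): rejecting gives the publisher an expected 0.8 × 19.68 = 15.744; the author offers that and keeps 44.256.

15.74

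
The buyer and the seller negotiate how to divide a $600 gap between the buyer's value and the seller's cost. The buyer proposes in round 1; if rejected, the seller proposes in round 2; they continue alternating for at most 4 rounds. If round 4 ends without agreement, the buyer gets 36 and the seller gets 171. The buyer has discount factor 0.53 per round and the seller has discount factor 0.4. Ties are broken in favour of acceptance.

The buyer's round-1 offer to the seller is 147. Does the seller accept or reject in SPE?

Round 4 (the seller proposes): the buyer gets 36 if talks fail, so the seller offers 36 and keeps 564.
Round 3 (the buyer proposes): the seller can get 564 next round, worth 0.4 × 564 = 225.6 now; the buyer offers that and keeps 374.4.
Round 2 (the seller proposes): the buyer can get 374.4 next round, worth 0.53 × 374.4 = 198.432 now, so the seller offers 198.432, keeping 401.568.
So by rejecting in round 1, the seller gets 401.568 next round, worth 0.4 × 401.568 = 160.6272 now.
Offer 147 < 160.6272, so the seller rejects.

Reject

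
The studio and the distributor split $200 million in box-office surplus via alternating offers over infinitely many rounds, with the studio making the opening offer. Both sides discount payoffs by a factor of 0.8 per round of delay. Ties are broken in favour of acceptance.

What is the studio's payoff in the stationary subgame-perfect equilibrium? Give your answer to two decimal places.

When the studio proposes, the distributor accepts any offer worth at least 0.8 times what the distributor would get by proposing next round; and vice versa.
This gives x = 200 − 0.8y and y = 200 − 0.8x, where x and y are each side's share when it proposes.
Hence (1 − 0.8·0.8)x = 200(1 − 0.8), i.e. 0.36·x = 40.
x ≈ 111.1111; the distributor's share is 200 − x ≈ 88.8889.

111.11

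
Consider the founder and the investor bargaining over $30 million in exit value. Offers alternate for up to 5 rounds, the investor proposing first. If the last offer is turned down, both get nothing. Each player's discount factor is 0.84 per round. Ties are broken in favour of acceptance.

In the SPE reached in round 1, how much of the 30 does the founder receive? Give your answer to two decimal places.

6.88

Round 5 (the investor proposes): the founder will accept anything ≥ 0, so the investor offers 0 and keeps 30.
Round 4 (the founder proposes): the investor can get 30 next round, worth 0.84 × 30 = 25.2 now, so the founder offers 25.2, keeping 4.8.
Round 3 (the investor proposes): the founder can get 4.8 next round, worth 0.84 × 4.8 = 4.032 now, so the investor offers 4.032, keeping 25.968.
Round 2 (the founder proposes): the investor can get 25.968 next round, worth 0.84 × 25.968 = 21.81312 now, so the founder offers 21.81312, keeping 8.18688.
Round 1 (the investor proposes): the founder can get 8.18688 next round, worth 0.84 × 8.18688 = 6.8769792 now; the investor offers that and keeps 23.1230208.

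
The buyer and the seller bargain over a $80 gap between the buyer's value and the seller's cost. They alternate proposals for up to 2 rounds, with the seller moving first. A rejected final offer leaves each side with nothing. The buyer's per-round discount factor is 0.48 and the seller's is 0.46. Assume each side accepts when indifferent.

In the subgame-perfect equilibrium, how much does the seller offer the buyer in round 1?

Round 2 (the buyer proposes): rejection yields 0 for the seller; the buyer offers 0 and keeps 80.
Round 1 (the seller proposes): the buyer can get 80 next round, worth 0.48 × 80 = 38.4 now, so the seller offers 38.4, keeping 41.6.

38.4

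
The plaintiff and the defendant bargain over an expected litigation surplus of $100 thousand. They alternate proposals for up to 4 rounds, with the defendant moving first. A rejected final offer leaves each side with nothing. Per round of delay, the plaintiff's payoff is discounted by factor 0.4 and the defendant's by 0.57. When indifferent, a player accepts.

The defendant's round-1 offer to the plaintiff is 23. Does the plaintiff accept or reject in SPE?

Round 4 (the plaintiff proposes): rejection yields 0 for the defendant; the plaintiff offers 0 and keeps 100.
Round 3 (the defendant proposes): the plaintiff can get 100 next round, worth 0.4 × 100 = 40 now, so the defendant offers 40, keeping 60.
Round 2 (the plaintiff proposes): the defendant can get 60 next round, worth 0.57 × 60 = 34.2 now, so the plaintiff offers 34.2, keeping 65.8.
So by rejecting in round 1, the plaintiff gets 65.8 next round, worth 0.4 × 65.8 = 26.32 now.
Offer 23 < 26.32, so the plaintiff rejects.

Reject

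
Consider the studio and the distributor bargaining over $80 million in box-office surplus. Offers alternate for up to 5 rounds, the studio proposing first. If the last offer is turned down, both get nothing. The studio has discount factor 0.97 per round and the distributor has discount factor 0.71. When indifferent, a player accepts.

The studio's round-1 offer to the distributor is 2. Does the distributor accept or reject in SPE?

Round 5 (the studio proposes): rejection yields 0 for the distributor; the studio offers 0 and keeps 80.
Round 4 (the distributor proposes): the studio can get 80 next round, worth 0.97 × 80 = 77.6 now; the distributor offers that and keeps 2.4.
Round 3 (the studio proposes): the distributor can get 2.4 next round, worth 0.71 × 2.4 = 1.704 now; the studio offers that and keeps 78.296.
Round 2 (the distributor proposes): the studio can get 78.296 next round, worth 0.97 × 78.296 = 75.94712 now. The distributor offers 75.94712 and keeps 80 − 75.94712 = 4.05288.
So by rejecting in round 1, the distributor gets 4.05288 next round, worth 0.71 × 4.05288 = 2.8775448 now.
Offer 2 < 2.8775448, so the distributor rejects.

Reject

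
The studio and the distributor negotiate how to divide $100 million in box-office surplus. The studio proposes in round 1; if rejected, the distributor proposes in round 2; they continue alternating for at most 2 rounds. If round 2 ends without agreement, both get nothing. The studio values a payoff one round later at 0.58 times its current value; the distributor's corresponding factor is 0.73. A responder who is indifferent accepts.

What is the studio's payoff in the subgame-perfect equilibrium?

Round 2 (the distributor proposes): rejection yields 0 for the studio; the distributor offers 0 and keeps 100.
Round 1 (the studio proposes): the distributor can get 100 next round, worth 0.73 × 100 = 73 now; the studio offers that and keeps 27.

27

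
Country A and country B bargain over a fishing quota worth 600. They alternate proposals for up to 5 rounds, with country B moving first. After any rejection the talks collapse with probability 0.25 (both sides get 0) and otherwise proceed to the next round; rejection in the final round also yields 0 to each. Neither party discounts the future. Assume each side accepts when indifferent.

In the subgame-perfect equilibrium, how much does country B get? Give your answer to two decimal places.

By backward induction:
Round 5 (country B proposes): country A will accept anything ≥ 0, so country B offers 0 and keeps 600.
Round 4 (country A proposes): rejecting gives country B an expected 0.75 × 600 = 450; country A offers that and keeps 150.
Round 3 (country B proposes): rejecting gives country A an expected 0.75 × 150 = 112.5. Country B offers 112.5 and keeps 600 − 112.5 = 487.5.
Round 2 (country A proposes): rejecting gives country B an expected 0.75 × 487.5 = 365.625. Country A offers 365.625 and keeps 600 − 365.625 = 234.375.
Round 1 (country B proposes): rejecting gives country A an expected 0.75 × 234.375 = 175.78125; country B offers that and keeps 424.21875.

424.22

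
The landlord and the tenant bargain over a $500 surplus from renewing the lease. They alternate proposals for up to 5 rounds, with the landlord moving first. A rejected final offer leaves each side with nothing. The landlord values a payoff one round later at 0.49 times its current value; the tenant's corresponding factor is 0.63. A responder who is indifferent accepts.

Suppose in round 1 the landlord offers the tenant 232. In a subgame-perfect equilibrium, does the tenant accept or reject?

Accept

Work out the tenant's continuation value if the offer is rejected.
Round 5 (the landlord proposes): the tenant will accept anything ≥ 0, so the landlord offers 0 and keeps 500.
Round 4 (the tenant proposes): the landlord can get 500 next round, worth 0.49 × 500 = 245 now; the tenant offers that and keeps 255.
Round 3 (the landlord proposes): the tenant can get 255 next round, worth 0.63 × 255 = 160.65 now, so the landlord offers 160.65, keeping 339.35.
Round 2 (the tenant proposes): the landlord can get 339.35 next round, worth 0.49 × 339.35 = 166.2815 now, so the tenant offers 166.2815, keeping 333.7185.
So by rejecting in round 1, the tenant gets 333.7185 next round, worth 0.63 × 333.7185 = 210.242655 now.
Offer 232 ≥ 210.242655, so the tenant accepts.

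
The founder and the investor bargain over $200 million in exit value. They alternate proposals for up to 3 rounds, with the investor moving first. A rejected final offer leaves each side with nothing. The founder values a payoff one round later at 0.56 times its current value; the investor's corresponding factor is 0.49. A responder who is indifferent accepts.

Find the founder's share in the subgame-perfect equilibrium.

Round 3 (the investor proposes): the founder will accept anything ≥ 0, so the investor offers 0 and keeps 200.
Round 2 (the founder proposes): the investor can get 200 next round, worth 0.49 × 200 = 98 now. The founder offers 98 and keeps 200 − 98 = 102.
Round 1 (the investor proposes): the founder can get 102 next round, worth 0.56 × 102 = 57.12 now; the investor offers that and keeps 142.88.

57.12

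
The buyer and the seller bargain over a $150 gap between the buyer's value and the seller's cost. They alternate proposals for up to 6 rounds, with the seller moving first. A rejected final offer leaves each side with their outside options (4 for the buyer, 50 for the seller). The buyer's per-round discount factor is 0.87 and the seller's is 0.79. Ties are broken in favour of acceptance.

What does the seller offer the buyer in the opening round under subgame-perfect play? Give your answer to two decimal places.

Round 6 (the buyer proposes): the seller gets 50 if talks fail, so the buyer offers 50 and keeps 100.
Round 5 (the seller proposes): the buyer can get 100 next round, worth 0.87 × 100 = 87 now. The seller offers 87 and keeps 150 − 87 = 63.
Round 4 (the buyer proposes): the seller can get 63 next round, worth 0.79 × 63 = 49.77 now; the buyer offers that and keeps 100.23.
Round 3 (the seller proposes): the buyer can get 100.23 next round, worth 0.87 × 100.23 = 87.2001 now, so the seller offers 87.2001, keeping 62.7999.
Round 2 (the buyer proposes): the seller can get 62.7999 next round, worth 0.79 × 62.7999 = 49.611921 now. The buyer offers 49.611921 and keeps 150 − 49.611921 = 100.388079.
Round 1 (the seller proposes): the buyer can get 100.388079 next round, worth 0.87 × 100.388079 = 87.33762873 now. The seller offers 87.33762873 and keeps 150 − 87.33762873 = 62.66237127.

87.34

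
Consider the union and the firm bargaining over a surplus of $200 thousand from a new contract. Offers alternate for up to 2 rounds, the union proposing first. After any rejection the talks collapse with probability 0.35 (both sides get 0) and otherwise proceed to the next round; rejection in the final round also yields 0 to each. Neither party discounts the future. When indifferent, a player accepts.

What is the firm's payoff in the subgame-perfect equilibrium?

Round 2 (the firm proposes): rejection yields 0 for the union; the firm offers 0 and keeps 200.
Round 1 (the union proposes): rejecting gives the firm an expected 0.65 × 200 = 130. The union offers 130 and keeps 200 − 130 = 70.

130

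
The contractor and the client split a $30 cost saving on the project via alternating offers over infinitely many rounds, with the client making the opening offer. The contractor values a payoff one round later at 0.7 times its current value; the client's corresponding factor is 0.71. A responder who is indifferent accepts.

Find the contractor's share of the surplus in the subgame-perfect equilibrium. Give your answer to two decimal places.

12.11

Let x be the client's share when the client proposes and y be the contractor's share when the contractor proposes.
The contractor accepts iff offered ≥ 0.7·y, so x = 30 − 0.7y. Symmetrically y = 30 − 0.71x.
Substituting: x = 30 − 0.7(30 − 0.71x), giving x(1 − 0.71·0.7) = 30(1 − 0.7).
So x = 30 × 0.3 / 0.503 ≈ 17.8926, and the contractor receives 30 − x ≈ 12.1074.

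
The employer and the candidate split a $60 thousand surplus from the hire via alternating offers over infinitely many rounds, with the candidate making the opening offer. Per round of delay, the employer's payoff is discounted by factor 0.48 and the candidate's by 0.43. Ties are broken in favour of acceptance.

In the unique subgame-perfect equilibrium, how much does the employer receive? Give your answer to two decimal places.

20.69

When the candidate proposes, the employer accepts any offer worth at least 0.48 times what the employer would get by proposing next round; and vice versa.
This gives x = 60 − 0.48y and y = 60 − 0.43x, where x and y are each side's share when it proposes.
Hence (1 − 0.48·0.43)x = 60(1 − 0.48), i.e. 0.7936·x = 31.2.
x ≈ 39.3145; the employer's share is 60 − x ≈ 20.6855.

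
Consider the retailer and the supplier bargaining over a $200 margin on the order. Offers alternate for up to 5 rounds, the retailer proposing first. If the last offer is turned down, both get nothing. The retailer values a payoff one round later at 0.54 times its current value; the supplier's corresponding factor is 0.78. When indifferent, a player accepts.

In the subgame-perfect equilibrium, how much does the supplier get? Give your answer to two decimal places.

Round 5 (the retailer proposes): the supplier will accept anything ≥ 0, so the retailer offers 0 and keeps 200.
Round 4 (the supplier proposes): the retailer can get 200 next round, worth 0.54 × 200 = 108 now; the supplier offers that and keeps 92.
Round 3 (the retailer proposes): the supplier can get 92 next round, worth 0.78 × 92 = 71.76 now; the retailer offers that and keeps 128.24.
Round 2 (the supplier proposes): the retailer can get 128.24 next round, worth 0.54 × 128.24 = 69.2496 now; the supplier offers that and keeps 130.7504.
Round 1 (the retailer proposes): the supplier can get 130.7504 next round, worth 0.78 × 130.7504 = 101.985312 now; the retailer offers that and keeps 98.014688.

101.99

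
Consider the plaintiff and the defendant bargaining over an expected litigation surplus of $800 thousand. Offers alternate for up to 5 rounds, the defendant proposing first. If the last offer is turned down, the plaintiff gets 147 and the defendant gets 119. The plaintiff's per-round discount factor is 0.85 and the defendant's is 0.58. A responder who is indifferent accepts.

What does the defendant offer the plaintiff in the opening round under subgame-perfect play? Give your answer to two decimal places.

462.13

Round 5 (the defendant proposes): the plaintiff gets 147 if talks fail, so the defendant offers 147 and keeps 653.
Round 4 (the plaintiff proposes): the defendant can get 653 next round, worth 0.58 × 653 = 378.74 now, so the plaintiff offers 378.74, keeping 421.26.
Round 3 (the defendant proposes): the plaintiff can get 421.26 next round, worth 0.85 × 421.26 = 358.071 now, so the defendant offers 358.071, keeping 441.929.
Round 2 (the plaintiff proposes): the defendant can get 441.929 next round, worth 0.58 × 441.929 = 256.31882 now. The plaintiff offers 256.31882 and keeps 800 − 256.31882 = 543.68118.
Round 1 (the defendant proposes): the plaintiff can get 543.68118 next round, worth 0.85 × 543.68118 = 462.129003 now; the defendant offers that and keeps 337.870997.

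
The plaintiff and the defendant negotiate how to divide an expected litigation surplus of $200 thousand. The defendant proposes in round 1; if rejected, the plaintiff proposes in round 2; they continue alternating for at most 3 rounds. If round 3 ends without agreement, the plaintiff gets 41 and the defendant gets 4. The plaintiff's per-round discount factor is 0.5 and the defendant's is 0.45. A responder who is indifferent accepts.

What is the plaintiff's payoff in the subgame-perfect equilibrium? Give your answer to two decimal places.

64.23

Round 3 (the defendant proposes): the plaintiff gets 41 if talks fail, so the defendant offers 41 and keeps 159.
Round 2 (the plaintiff proposes): the defendant can get 159 next round, worth 0.45 × 159 = 71.55 now; the plaintiff offers that and keeps 128.45.
Round 1 (the defendant proposes): the plaintiff can get 128.45 next round, worth 0.5 × 128.45 = 64.225 now. The defendant offers 64.225 and keeps 200 − 64.225 = 135.775.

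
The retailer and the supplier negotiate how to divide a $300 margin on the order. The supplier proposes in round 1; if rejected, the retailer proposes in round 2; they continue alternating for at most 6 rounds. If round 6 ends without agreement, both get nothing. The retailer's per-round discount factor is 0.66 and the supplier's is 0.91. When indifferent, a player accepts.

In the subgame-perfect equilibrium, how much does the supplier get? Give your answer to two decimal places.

200.05

Round 6 (the retailer proposes): the supplier will accept anything ≥ 0, so the retailer offers 0 and keeps 300.
Round 5 (the supplier proposes): the retailer can get 300 next round, worth 0.66 × 300 = 198 now, so the supplier offers 198, keeping 102.
Round 4 (the retailer proposes): the supplier can get 102 next round, worth 0.91 × 102 = 92.82 now; the retailer offers that and keeps 207.18.
Round 3 (the supplier proposes): the retailer can get 207.18 next round, worth 0.66 × 207.18 = 136.7388 now. The supplier offers 136.7388 and keeps 300 − 136.7388 = 163.2612.
Round 2 (the retailer proposes): the supplier can get 163.2612 next round, worth 0.91 × 163.2612 = 148.567692 now. The retailer offers 148.567692 and keeps 300 − 148.567692 = 151.432308.
Round 1 (the supplier proposes): the retailer can get 151.432308 next round, worth 0.66 × 151.432308 = 99.94532328 now. The supplier offers 99.94532328 and keeps 300 − 99.94532328 = 200.05467672.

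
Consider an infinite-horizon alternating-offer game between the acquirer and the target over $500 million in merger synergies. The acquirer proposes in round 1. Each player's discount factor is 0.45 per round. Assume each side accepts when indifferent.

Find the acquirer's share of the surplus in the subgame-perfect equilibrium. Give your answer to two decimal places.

344.83

In a stationary SPE each proposer offers the other exactly their discounted continuation value.
If the acquirer keeps x when proposing and the target keeps y when proposing, then x = 500 − 0.45y and y = 500 − 0.45x.
Solving: x = 500(1 − 0.45) / (1 − 0.45·0.45) = 275 / 0.7975 ≈ 344.8276.
The target gets 500 − 344.8276 ≈ 155.1724.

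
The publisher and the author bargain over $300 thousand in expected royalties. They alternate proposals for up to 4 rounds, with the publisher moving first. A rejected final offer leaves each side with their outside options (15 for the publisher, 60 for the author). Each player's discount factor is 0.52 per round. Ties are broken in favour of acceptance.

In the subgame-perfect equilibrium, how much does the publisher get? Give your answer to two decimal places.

Round 4 (the author proposes): the publisher gets 15 if talks fail, so the author offers 15 and keeps 285.
Round 3 (the publisher proposes): the author can get 285 next round, worth 0.52 × 285 = 148.2 now. The publisher offers 148.2 and keeps 300 − 148.2 = 151.8.
Round 2 (the author proposes): the publisher can get 151.8 next round, worth 0.52 × 151.8 = 78.936 now; the author offers that and keeps 221.064.
Round 1 (the publisher proposes): the author can get 221.064 next round, worth 0.52 × 221.064 = 114.95328 now, so the publisher offers 114.95328, keeping 185.04672.

185.05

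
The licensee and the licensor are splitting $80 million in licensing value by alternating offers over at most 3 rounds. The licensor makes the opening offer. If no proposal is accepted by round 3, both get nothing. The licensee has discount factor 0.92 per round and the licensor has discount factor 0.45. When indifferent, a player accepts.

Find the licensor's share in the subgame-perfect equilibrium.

Round 3 (the licensor proposes): the licensee will accept anything ≥ 0, so the licensor offers 0 and keeps 80.
Round 2 (the licensee proposes): the licensor can get 80 next round, worth 0.45 × 80 = 36 now. The licensee offers 36 and keeps 80 − 36 = 44.
Round 1 (the licensor proposes): the licensee can get 44 next round, worth 0.92 × 44 = 40.48 now, so the licensor offers 40.48, keeping 39.52.

39.52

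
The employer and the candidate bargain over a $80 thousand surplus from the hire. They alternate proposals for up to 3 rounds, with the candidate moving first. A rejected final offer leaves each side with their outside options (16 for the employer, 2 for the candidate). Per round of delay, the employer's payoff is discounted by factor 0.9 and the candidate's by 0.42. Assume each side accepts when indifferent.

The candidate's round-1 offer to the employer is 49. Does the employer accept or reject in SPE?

Accept

Round 3 (the candidate proposes): the employer gets 16 if talks fail, so the candidate offers 16 and keeps 64.
Round 2 (the employer proposes): the candidate can get 64 next round, worth 0.42 × 64 = 26.88 now. The employer offers 26.88 and keeps 80 − 26.88 = 53.12.
So by rejecting in round 1, the employer gets 53.12 next round, worth 0.9 × 53.12 = 47.808 now.
Offer 49 ≥ 47.808, so the employer accepts.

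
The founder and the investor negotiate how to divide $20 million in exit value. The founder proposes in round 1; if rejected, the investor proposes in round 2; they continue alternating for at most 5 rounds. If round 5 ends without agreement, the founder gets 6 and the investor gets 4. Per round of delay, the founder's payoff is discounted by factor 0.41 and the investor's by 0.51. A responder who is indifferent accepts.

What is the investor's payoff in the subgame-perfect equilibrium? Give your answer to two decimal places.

Round 5 (the founder proposes): the investor gets 4 if talks fail, so the founder offers 4 and keeps 16.
Round 4 (the investor proposes): the founder can get 16 next round, worth 0.41 × 16 = 6.56 now. The investor offers 6.56 and keeps 20 − 6.56 = 13.44.
Round 3 (the founder proposes): the investor can get 13.44 next round, worth 0.51 × 13.44 = 6.8544 now, so the founder offers 6.8544, keeping 13.1456.
Round 2 (the investor proposes): the founder can get 13.1456 next round, worth 0.41 × 13.1456 = 5.389696 now; the investor offers that and keeps 14.610304.
Round 1 (the founder proposes): the investor can get 14.610304 next round, worth 0.51 × 14.610304 = 7.45125504 now. The founder offers 7.45125504 and keeps 20 − 7.45125504 = 12.54874496.

7.45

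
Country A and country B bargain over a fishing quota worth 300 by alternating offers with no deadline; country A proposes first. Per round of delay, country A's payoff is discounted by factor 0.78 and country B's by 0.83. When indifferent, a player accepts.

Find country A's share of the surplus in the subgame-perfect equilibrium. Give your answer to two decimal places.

In a stationary SPE each proposer offers the other exactly their discounted continuation value.
If country A keeps x when proposing and country B keeps y when proposing, then x = 300 − 0.83y and y = 300 − 0.78x.
Solving: x = 300(1 − 0.83) / (1 − 0.78·0.83) = 51 / 0.3526 ≈ 144.6398.
Country B gets 300 − 144.6398 ≈ 155.3602.

144.64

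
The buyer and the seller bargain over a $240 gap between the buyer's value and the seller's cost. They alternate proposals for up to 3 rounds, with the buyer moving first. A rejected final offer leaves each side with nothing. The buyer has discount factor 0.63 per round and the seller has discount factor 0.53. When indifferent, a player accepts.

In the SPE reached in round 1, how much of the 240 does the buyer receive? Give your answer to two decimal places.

Work backward from the last round.
Round 3 (the buyer proposes): rejection yields 0 for the seller; the buyer offers 0 and keeps 240.
Round 2 (the seller proposes): the buyer can get 240 next round, worth 0.63 × 240 = 151.2 now. The seller offers 151.2 and keeps 240 − 151.2 = 88.8.
Round 1 (the buyer proposes): the seller can get 88.8 next round, worth 0.53 × 88.8 = 47.064 now; the buyer offers that and keeps 192.936.

192.94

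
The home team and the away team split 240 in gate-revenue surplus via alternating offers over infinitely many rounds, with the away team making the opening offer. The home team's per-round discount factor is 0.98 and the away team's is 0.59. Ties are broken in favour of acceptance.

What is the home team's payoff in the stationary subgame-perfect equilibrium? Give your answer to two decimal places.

228.62

Let x be the away team's share when the away team proposes and y be the home team's share when the home team proposes.
The home team accepts iff offered ≥ 0.98·y, so x = 240 − 0.98y. Symmetrically y = 240 − 0.59x.
Substituting: x = 240 − 0.98(240 − 0.59x), giving x(1 − 0.59·0.98) = 240(1 − 0.98).
So x = 240 × 0.02 / 0.4218 ≈ 11.3798, and the home team receives 240 − x ≈ 228.6202.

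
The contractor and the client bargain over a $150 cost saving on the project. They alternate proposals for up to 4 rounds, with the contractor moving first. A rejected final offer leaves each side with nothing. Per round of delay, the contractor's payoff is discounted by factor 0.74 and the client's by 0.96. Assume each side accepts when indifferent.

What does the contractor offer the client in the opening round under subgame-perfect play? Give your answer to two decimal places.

139.74

Round 4 (the client proposes): the contractor will accept anything ≥ 0, so the client offers 0 and keeps 150.
Round 3 (the contractor proposes): the client can get 150 next round, worth 0.96 × 150 = 144 now; the contractor offers that and keeps 6.
Round 2 (the client proposes): the contractor can get 6 next round, worth 0.74 × 6 = 4.44 now, so the client offers 4.44, keeping 145.56.
Round 1 (the contractor proposes): the client can get 145.56 next round, worth 0.96 × 145.56 = 139.7376 now; the contractor offers that and keeps 10.2624.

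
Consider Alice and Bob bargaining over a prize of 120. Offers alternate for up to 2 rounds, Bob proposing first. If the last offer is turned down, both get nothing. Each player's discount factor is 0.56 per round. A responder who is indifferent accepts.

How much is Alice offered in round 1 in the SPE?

67.2

Round 2 (Alice proposes): Bob will accept anything ≥ 0, so Alice offers 0 and keeps 120.
Round 1 (Bob proposes): Alice can get 120 next round, worth 0.56 × 120 = 67.2 now; Bob offers that and keeps 52.8.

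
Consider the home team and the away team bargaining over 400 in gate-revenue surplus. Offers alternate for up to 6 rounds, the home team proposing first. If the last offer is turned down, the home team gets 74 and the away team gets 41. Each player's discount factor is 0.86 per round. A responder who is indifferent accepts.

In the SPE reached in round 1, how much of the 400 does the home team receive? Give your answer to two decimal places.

Round 6 (the away team proposes): the home team gets 74 if talks fail, so the away team offers 74 and keeps 326.
Round 5 (the home team proposes): the away team can get 326 next round, worth 0.86 × 326 = 280.36 now; the home team offers that and keeps 119.64.
Round 4 (the away team proposes): the home team can get 119.64 next round, worth 0.86 × 119.64 = 102.8904 now; the away team offers that and keeps 297.1096.
Round 3 (the home team proposes): the away team can get 297.1096 next round, worth 0.86 × 297.1096 = 255.514256 now, so the home team offers 255.514256, keeping 144.485744.
Round 2 (the away team proposes): the home team can get 144.485744 next round, worth 0.86 × 144.485744 = 124.25773984 now; the away team offers that and keeps 275.74226016.
Round 1 (the home team proposes): the away team can get 275.74226016 next round, worth 0.86 × 275.74226016 = 237.1383437376 now. The home team offers 237.1383437376 and keeps 400 − 237.1383437376 = 162.8616562624.

162.86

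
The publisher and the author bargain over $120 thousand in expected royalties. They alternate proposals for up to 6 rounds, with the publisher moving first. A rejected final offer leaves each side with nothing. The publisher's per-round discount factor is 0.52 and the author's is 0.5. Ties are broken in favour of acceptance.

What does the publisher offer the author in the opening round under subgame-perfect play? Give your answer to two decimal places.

40.34

Work backward from the last round.
Round 6 (the author proposes): rejection yields 0 for the publisher; the author offers 0 and keeps 120.
Round 5 (the publisher proposes): the author can get 120 next round, worth 0.5 × 120 = 60 now, so the publisher offers 60, keeping 60.
Round 4 (the author proposes): the publisher can get 60 next round, worth 0.52 × 60 = 31.2 now. The author offers 31.2 and keeps 120 − 31.2 = 88.8.
Round 3 (the publisher proposes): the author can get 88.8 next round, worth 0.5 × 88.8 = 44.4 now, so the publisher offers 44.4, keeping 75.6.
Round 2 (the author proposes): the publisher can get 75.6 next round, worth 0.52 × 75.6 = 39.312 now, so the author offers 39.312, keeping 80.688.
Round 1 (the publisher proposes): the author can get 80.688 next round, worth 0.5 × 80.688 = 40.344 now, so the publisher offers 40.344, keeping 79.656.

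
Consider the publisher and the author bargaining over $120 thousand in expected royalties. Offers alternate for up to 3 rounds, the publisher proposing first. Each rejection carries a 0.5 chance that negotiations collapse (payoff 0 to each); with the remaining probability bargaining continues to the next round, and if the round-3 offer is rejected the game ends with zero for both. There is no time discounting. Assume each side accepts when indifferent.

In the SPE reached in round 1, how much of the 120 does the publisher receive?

Round 3 (the publisher proposes): rejection yields 0 for the author; the publisher offers 0 and keeps 120.
Round 2 (the author proposes): rejecting gives the publisher an expected 0.5 × 120 = 60; the author offers that and keeps 60.
Round 1 (the publisher proposes): rejecting gives the author an expected 0.5 × 60 = 30; the publisher offers that and keeps 90.

90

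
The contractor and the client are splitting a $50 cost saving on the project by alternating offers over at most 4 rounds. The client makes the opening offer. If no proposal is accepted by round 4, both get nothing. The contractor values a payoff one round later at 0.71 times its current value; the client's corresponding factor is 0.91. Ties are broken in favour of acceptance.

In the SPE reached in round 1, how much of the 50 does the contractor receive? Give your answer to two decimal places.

26.13

Solve by backward induction from round 4.
Round 4 (the contractor proposes): the client will accept anything ≥ 0, so the contractor offers 0 and keeps 50.
Round 3 (the client proposes): the contractor can get 50 next round, worth 0.71 × 50 = 35.5 now; the client offers that and keeps 14.5.
Round 2 (the contractor proposes): the client can get 14.5 next round, worth 0.91 × 14.5 = 13.195 now; the contractor offers that and keeps 36.805.
Round 1 (the client proposes): the contractor can get 36.805 next round, worth 0.71 × 36.805 = 26.13155 now, so the client offers 26.13155, keeping 23.86845.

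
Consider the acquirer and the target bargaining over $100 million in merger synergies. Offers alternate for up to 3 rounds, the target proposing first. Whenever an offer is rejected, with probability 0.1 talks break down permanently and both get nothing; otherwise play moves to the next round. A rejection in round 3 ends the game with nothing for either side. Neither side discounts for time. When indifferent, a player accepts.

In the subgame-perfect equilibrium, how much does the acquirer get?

By backward induction:
Round 3 (the target proposes): rejection yields 0 for the acquirer; the target offers 0 and keeps 100.
Round 2 (the acquirer proposes): rejecting gives the target an expected 0.9 × 100 = 90, so the acquirer offers 90, keeping 10.
Round 1 (the target proposes): rejecting gives the acquirer an expected 0.9 × 10 = 9, so the target offers 9, keeping 91.

9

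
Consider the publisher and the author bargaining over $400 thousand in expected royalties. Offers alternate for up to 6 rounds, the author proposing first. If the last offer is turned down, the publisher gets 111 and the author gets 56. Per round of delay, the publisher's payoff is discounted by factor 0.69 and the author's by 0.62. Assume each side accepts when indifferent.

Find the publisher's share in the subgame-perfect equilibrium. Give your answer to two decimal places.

Round 6 (the publisher proposes): the author gets 56 if talks fail, so the publisher offers 56 and keeps 344.
Round 5 (the author proposes): the publisher can get 344 next round, worth 0.69 × 344 = 237.36 now. The author offers 237.36 and keeps 400 − 237.36 = 162.64.
Round 4 (the publisher proposes): the author can get 162.64 next round, worth 0.62 × 162.64 = 100.8368 now. The publisher offers 100.8368 and keeps 400 − 100.8368 = 299.1632.
Round 3 (the author proposes): the publisher can get 299.1632 next round, worth 0.69 × 299.1632 = 206.422608 now, so the author offers 206.422608, keeping 193.577392.
Round 2 (the publisher proposes): the author can get 193.577392 next round, worth 0.62 × 193.577392 = 120.01798304 now; the publisher offers that and keeps 279.98201696.
Round 1 (the author proposes): the publisher can get 279.98201696 next round, worth 0.69 × 279.98201696 = 193.1875917024 now; the author offers that and keeps 206.8124082976.

193.19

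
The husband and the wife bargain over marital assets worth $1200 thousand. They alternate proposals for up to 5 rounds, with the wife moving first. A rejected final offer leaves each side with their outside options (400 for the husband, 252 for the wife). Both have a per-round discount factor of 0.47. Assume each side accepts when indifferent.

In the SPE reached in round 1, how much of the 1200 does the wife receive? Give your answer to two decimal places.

815.53

Round 5 (the wife proposes): the husband gets 400 if talks fail, so the wife offers 400 and keeps 800.
Round 4 (the husband proposes): the wife can get 800 next round, worth 0.47 × 800 = 376 now, so the husband offers 376, keeping 824.
Round 3 (the wife proposes): the husband can get 824 next round, worth 0.47 × 824 = 387.28 now; the wife offers that and keeps 812.72.
Round 2 (the husband proposes): the wife can get 812.72 next round, worth 0.47 × 812.72 = 381.9784 now, so the husband offers 381.9784, keeping 818.0216.
Round 1 (the wife proposes): the husband can get 818.0216 next round, worth 0.47 × 818.0216 = 384.470152 now, so the wife offers 384.470152, keeping 815.529848.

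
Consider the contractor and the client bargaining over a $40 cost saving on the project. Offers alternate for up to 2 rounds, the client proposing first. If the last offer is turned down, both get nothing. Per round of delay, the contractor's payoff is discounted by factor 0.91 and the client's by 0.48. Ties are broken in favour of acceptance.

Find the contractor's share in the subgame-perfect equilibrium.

Round 2 (the contractor proposes): rejection yields 0 for the client; the contractor offers 0 and keeps 40.
Round 1 (the client proposes): the contractor can get 40 next round, worth 0.91 × 40 = 36.4 now, so the client offers 36.4, keeping 3.6.

36.4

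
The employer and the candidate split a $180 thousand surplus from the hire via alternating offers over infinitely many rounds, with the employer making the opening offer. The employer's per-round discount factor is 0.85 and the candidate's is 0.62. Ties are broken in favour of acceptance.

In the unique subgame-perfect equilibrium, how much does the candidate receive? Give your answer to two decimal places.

35.39

In a stationary SPE each proposer offers the other exactly their discounted continuation value.
If the employer keeps x when proposing and the candidate keeps y when proposing, then x = 180 − 0.62y and y = 180 − 0.85x.
Solving: x = 180(1 − 0.62) / (1 − 0.85·0.62) = 68.4 / 0.473 ≈ 144.6089.
The candidate gets 180 − 144.6089 ≈ 35.3911.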